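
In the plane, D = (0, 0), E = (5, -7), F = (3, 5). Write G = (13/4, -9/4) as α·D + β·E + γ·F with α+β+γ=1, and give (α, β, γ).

Signed area of the reference triangle: [DEF] = ½·(0·(-7−5) + 5·(5−0) + 3·(0−(-7))) = ½·(0 + 25 + 21) = 23.
[GEF] = ½·((13/4)·(-7−5) + 5·(5−(-9/4)) + 3·(-9/4−(-7))) = ½·(-39 + 145/4 + 57/4) = 23/4, so the D-coordinate is (23/4)/23 = 1/4.
[DGF] = ½·(0·(-9/4−5) + (13/4)·(5−0) + 3·(0−(-9/4))) = ½·(0 + 65/4 + 27/4) = 23/2, so the E-coordinate is 1/2.
[DEG] = ½·(0·(-7−(-9/4)) + 5·(-9/4−0) + (13/4)·(0−(-7))) = ½·(0 − 45/4 + 91/4) = 23/4, so the F-coordinate is 1/4.
Check: 1/4 + 1/2 + 1/4 = 1.

(1/4, 1/2, 1/4)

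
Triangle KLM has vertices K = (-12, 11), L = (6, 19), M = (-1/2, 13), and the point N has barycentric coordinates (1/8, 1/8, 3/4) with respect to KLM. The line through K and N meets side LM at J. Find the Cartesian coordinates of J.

Line KN meets LM where the K-coordinate vanishes; zeroing N's K-weight and renormalizing leaves L, M-weights 1/8 : 3/4 → (1/7, 6/7).
So J = (1/7)·L + (6/7)·M = (3/7, 97/7).

(3/7, 97/7)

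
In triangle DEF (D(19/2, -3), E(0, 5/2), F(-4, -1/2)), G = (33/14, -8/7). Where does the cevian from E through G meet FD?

Barycentric coordinates of G with respect to DEF: (3/7, 1/7, 3/7).
On side FD the E-coordinate is zero; dropping G's E-weight 1/7 and renormalizing the remaining 3/7 : 3/7 gives weights 1/2, 1/2 on F, D.
H = (1/2)·(-4, -1/2) + (1/2)·(19/2, -3) = (11/4, -7/4).

(11/4, -7/4)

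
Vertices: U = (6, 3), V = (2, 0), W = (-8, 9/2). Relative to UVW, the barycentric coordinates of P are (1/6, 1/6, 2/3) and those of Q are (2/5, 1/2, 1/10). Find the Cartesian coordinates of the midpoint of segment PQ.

Barycentric coordinates of the midpoint are the average: (17/60, 1/3, 23/60).
Converting: (17/60)·U + (1/3)·V + (23/60)·W = (-7/10, 103/40).

(-7/10, 103/40)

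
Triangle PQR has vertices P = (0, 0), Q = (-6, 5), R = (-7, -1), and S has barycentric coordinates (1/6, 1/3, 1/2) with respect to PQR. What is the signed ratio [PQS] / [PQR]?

1/2

The signed ratio [PQS]/[PQR] equals the barycentric coordinate of S at vertex R, which is 1/2.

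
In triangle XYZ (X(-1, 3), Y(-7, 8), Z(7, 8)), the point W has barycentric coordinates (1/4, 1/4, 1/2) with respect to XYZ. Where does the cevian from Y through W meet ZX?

(13/3, 19/3)

Line YW meets ZX where the Y-coordinate vanishes; zeroing W's Y-weight and renormalizing leaves Z, X-weights 1/2 : 1/4 → (2/3, 1/3).
So V = (2/3)·Z + (1/3)·X = (13/3, 19/3).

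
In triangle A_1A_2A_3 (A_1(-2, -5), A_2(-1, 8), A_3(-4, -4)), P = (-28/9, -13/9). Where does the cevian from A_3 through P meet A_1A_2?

Barycentric coordinates of P with respect to A_1A_2A_3: (1/9, 2/9, 2/3).
On side A_1A_2 the A_3-coordinate is zero; dropping P's A_3-weight 2/3 and renormalizing the remaining 1/9 : 2/9 gives weights 1/3, 2/3 on A_1, A_2.
Q = (1/3)·(-2, -5) + (2/3)·(-1, 8) = (-4/3, 11/3).

(-4/3, 11/3)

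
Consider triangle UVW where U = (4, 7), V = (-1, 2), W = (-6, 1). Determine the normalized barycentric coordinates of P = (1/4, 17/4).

(1/2, 1/4, 1/4)

Signed area of the reference triangle: [UVW] = ½·(4·(2−1) + (-1)·(1−7) + (-6)·(7−2)) = ½·(4 + 6 − 30) = -10.
[PVW] = ½·((1/4)·(2−1) + (-1)·(1−(17/4)) + (-6)·(17/4−2)) = ½·(1/4 + 13/4 − 27/2) = -5, so the U-coordinate is (-5)/(-10) = 1/2.
[UPW] = ½·(4·(17/4−1) + (1/4)·(1−7) + (-6)·(7−(17/4))) = ½·(13 − 3/2 − 33/2) = -5/2, so the V-coordinate is 1/4.
[UVP] = ½·(4·(2−(17/4)) + (-1)·(17/4−7) + (1/4)·(7−2)) = ½·(-9 + 11/4 + 5/4) = -5/2, so the W-coordinate is 1/4.
Check: 1/2 + 1/4 + 1/4 = 1.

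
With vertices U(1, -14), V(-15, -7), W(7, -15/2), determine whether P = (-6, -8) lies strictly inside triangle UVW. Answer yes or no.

yes

Barycentric coordinates of P: (35/292, 163/292, 47/146).
The three coordinates are positive, positive, positive; a point is interior exactly when all three are positive.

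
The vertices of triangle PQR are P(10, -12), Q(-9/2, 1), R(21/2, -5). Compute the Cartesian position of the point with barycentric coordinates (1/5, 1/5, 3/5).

(37/5, -26/5)

S = (1/5)·P + (1/5)·Q + (3/5)·R.
x-coordinate: (1/5)·10 + (1/5)·(-9/2) + (3/5)·(21/2) = 37/5.
y-coordinate: (1/5)·(-12) + (1/5)·1 + (3/5)·(-5) = -26/5.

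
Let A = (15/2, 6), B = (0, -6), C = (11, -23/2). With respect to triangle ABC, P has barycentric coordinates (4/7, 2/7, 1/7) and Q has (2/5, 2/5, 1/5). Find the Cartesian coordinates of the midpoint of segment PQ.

Barycentric coordinates of the midpoint are the average: (17/35, 12/35, 6/35).
Converting: (17/35)·A + (12/35)·B + (6/35)·C = (387/70, -39/35).

(387/70, -39/35)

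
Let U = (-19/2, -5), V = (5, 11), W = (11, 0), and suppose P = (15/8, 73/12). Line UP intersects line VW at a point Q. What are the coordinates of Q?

Barycentric coordinates of P with respect to UVW: (1/4, 2/3, 1/12).
On side VW the U-coordinate is zero; dropping P's U-weight 1/4 and renormalizing the remaining 2/3 : 1/12 gives weights 8/9, 1/9 on V, W.
Q = (8/9)·(5, 11) + (1/9)·(11, 0) = (17/3, 88/9).

(17/3, 88/9)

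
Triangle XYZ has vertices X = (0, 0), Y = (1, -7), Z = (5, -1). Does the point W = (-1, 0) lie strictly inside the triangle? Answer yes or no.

no

Barycentric coordinates of W: (20/17, 1/34, -7/34).
The three coordinates are positive, positive, negative; a point is interior exactly when all three are positive.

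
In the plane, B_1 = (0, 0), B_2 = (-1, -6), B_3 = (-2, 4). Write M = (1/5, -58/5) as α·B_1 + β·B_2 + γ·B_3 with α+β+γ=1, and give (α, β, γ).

Signed area of the reference triangle: [B_1B_2B_3] = ½·(0·(-6−4) + (-1)·(4−0) + (-2)·(0−(-6))) = ½·(0 − 4 − 12) = -8.
[MB_2B_3] = ½·((1/5)·(-6−4) + (-1)·(4−(-58/5)) + (-2)·(-58/5−(-6))) = ½·(-2 − 78/5 + 56/5) = -16/5, so the B_1-coordinate is (-16/5)/(-8) = 2/5.
[B_1MB_3] = ½·(0·(-58/5−4) + (1/5)·(4−0) + (-2)·(0−(-58/5))) = ½·(0 + 4/5 − 116/5) = -56/5, so the B_2-coordinate is 7/5.
[B_1B_2M] = ½·(0·(-6−(-58/5)) + (-1)·(-58/5−0) + (1/5)·(0−(-6))) = ½·(0 + 58/5 + 6/5) = 32/5, so the B_3-coordinate is -4/5.
Check: 2/5 + 7/5 − 4/5 = 1.

(2/5, 7/5, -4/5)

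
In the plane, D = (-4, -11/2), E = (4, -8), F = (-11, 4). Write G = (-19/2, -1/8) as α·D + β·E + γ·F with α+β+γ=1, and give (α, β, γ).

(3/4, -1/4, 1/2)

Signed area of the reference triangle: [DEF] = ½·((-4)·(-8−4) + 4·(4−(-11/2)) + (-11)·(-11/2−(-8))) = ½·(48 + 38 − 55/2) = 117/4.
[GEF] = ½·((-19/2)·(-8−4) + 4·(4−(-1/8)) + (-11)·(-1/8−(-8))) = ½·(114 + 33/2 − 693/8) = 351/16, so the D-coordinate is (351/16)/(117/4) = 3/4.
[DGF] = ½·((-4)·(-1/8−4) + (-19/2)·(4−(-11/2)) + (-11)·(-11/2−(-1/8))) = ½·(33/2 − 361/4 + 473/8) = -117/16, so the E-coordinate is -1/4.
[DEG] = ½·((-4)·(-8−(-1/8)) + 4·(-1/8−(-11/2)) + (-19/2)·(-11/2−(-8))) = ½·(63/2 + 43/2 − 95/4) = 117/8, so the F-coordinate is 1/2.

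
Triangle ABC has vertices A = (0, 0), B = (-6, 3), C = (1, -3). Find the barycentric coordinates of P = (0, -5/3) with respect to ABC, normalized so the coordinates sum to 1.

Signed area of the reference triangle: [ABC] = ½·(0·(3−(-3)) + (-6)·(-3−0) + 1·(0−3)) = ½·(0 + 18 − 3) = 15/2.
[PBC] = ½·(0·(3−(-3)) + (-6)·(-3−(-5/3)) + 1·(-5/3−3)) = ½·(0 + 8 − 14/3) = 5/3, so the A-coordinate is (5/3)/(15/2) = 2/9.
[APC] = ½·(0·(-5/3−(-3)) + 0·(-3−0) + 1·(0−(-5/3))) = ½·(0 + 0 + 5/3) = 5/6, so the B-coordinate is 1/9.
[ABP] = ½·(0·(3−(-5/3)) + (-6)·(-5/3−0) + 0·(0−3)) = ½·(0 + 10 + 0) = 5, so the C-coordinate is 2/3.
Check: 2/9 + 1/9 + 2/3 = 1.

(2/9, 1/9, 2/3)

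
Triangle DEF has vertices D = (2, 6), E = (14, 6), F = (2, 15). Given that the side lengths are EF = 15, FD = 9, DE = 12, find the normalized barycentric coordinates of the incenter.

(5/12, 1/4, 1/3)

The incenter has barycentric coordinates proportional to the opposite side lengths: (15 : 9 : 12).
Normalizing by 15+9+12 = 36 gives (5/12, 1/4, 1/3).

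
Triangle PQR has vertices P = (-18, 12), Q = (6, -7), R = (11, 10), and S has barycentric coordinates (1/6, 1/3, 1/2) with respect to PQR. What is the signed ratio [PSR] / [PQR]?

The signed ratio [PSR]/[PQR] equals the barycentric coordinate of S at vertex Q, which is 1/3.

1/3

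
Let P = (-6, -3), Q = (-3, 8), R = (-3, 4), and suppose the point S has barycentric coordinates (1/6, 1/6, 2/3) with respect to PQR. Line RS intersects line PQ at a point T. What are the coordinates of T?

Line RS meets PQ where the R-coordinate vanishes; zeroing S's R-weight and renormalizing leaves P, Q-weights 1/6 : 1/6 → (1/2, 1/2).
So T = (1/2)·P + (1/2)·Q = (-9/2, 5/2).

(-9/2, 5/2)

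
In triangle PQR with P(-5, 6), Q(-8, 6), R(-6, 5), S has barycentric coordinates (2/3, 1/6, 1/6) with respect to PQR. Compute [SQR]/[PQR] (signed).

The signed ratio [SQR]/[PQR] equals the barycentric coordinate of S at vertex P, which is 2/3.

2/3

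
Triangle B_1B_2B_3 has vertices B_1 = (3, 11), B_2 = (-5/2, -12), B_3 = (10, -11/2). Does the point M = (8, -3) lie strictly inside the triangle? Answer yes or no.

Barycentric coordinates of M: (177/1007, 62/1007, 768/1007).
The three coordinates are positive, positive, positive; a point is interior exactly when all three are positive.

yes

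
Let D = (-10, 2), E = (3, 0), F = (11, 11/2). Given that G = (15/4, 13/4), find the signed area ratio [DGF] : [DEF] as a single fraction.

1/4

[DEF] = ½·((-10)·(0−(11/2)) + 3·(11/2−2) + 11·(2−0)) = ½·(55 + 21/2 + 22) = 175/4.
[DGF] = ½·((-10)·(13/4−(11/2)) + (15/4)·(11/2−2) + 11·(2−(13/4))) = ½·(45/2 + 105/8 − 55/4) = 175/16, so the ratio is (175/16)/(175/4) = 1/4.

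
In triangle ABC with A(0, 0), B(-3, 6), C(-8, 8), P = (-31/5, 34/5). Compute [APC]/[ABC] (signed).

1/5

[ABC] = ½·(0·(6−8) + (-3)·(8−0) + (-8)·(0−6)) = ½·(0 − 24 + 48) = 12.
[APC] = ½·(0·(34/5−8) + (-31/5)·(8−0) + (-8)·(0−(34/5))) = ½·(0 − 248/5 + 272/5) = 12/5, so the ratio is (12/5)/12 = 1/5.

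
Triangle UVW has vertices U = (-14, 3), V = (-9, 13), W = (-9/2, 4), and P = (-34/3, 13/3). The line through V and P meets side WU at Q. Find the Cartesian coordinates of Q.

Barycentric coordinates of P with respect to UVW: (2/3, 1/9, 2/9).
On side WU the V-coordinate is zero; dropping P's V-weight 1/9 and renormalizing the remaining 2/9 : 2/3 gives weights 1/4, 3/4 on W, U.
Q = (1/4)·(-9/2, 4) + (3/4)·(-14, 3) = (-93/8, 13/4).

(-93/8, 13/4)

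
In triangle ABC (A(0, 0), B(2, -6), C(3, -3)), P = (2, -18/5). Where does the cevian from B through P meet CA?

(2, -2)

Barycentric coordinates of P with respect to ABC: (1/5, 2/5, 2/5).
On side CA the B-coordinate is zero; dropping P's B-weight 2/5 and renormalizing the remaining 2/5 : 1/5 gives weights 2/3, 1/3 on C, A.
Q = (2/3)·(3, -3) + (1/3)·(0, 0) = (2, -2).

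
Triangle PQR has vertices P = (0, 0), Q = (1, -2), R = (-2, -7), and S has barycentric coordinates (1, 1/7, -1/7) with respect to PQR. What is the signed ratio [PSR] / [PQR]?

1/7

The signed ratio [PSR]/[PQR] equals the barycentric coordinate of S at vertex Q, which is 1/7.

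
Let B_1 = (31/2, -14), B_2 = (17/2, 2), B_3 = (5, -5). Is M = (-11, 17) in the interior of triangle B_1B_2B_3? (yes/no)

Barycentric coordinates of M: (-9/5, 29/35, 69/35).
The three coordinates are negative, positive, positive; a point is interior exactly when all three are positive.

no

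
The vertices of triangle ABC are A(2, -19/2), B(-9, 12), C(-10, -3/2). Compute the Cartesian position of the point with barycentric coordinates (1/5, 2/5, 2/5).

(-36/5, 23/10)

P = (1/5)·A + (2/5)·B + (2/5)·C.
x-coordinate: (1/5)·2 + (2/5)·(-9) + (2/5)·(-10) = -36/5.
y-coordinate: (1/5)·(-19/2) + (2/5)·12 + (2/5)·(-3/2) = 23/10.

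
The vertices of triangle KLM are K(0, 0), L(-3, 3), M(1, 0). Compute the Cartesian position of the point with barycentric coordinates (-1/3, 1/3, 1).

N = (-1/3)·K + (1/3)·L + 1·M.
x-coordinate: (-1/3)·0 + (1/3)·(-3) + 1·1 = 0.
y-coordinate: (-1/3)·0 + (1/3)·3 + 1·0 = 1.

(0, 1)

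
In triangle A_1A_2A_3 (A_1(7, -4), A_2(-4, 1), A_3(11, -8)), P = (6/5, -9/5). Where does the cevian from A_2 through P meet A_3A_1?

(9, -6)

Barycentric coordinates of P with respect to A_1A_2A_3: (1/5, 3/5, 1/5).
On side A_3A_1 the A_2-coordinate is zero; dropping P's A_2-weight 3/5 and renormalizing the remaining 1/5 : 1/5 gives weights 1/2, 1/2 on A_3, A_1.
Q = (1/2)·(11, -8) + (1/2)·(7, -4) = (9, -6).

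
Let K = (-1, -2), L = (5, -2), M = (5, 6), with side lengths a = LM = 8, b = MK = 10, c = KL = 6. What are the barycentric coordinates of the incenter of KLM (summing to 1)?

(1/3, 5/12, 1/4)

The incenter has barycentric coordinates proportional to the opposite side lengths: (8 : 10 : 6).
Normalizing by 8+10+6 = 24 gives (1/3, 5/12, 1/4).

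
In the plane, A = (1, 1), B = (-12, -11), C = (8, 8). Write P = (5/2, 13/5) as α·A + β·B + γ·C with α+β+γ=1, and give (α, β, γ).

Signed area of the reference triangle: [ABC] = ½·(1·(-11−8) + (-12)·(8−1) + 8·(1−(-11))) = ½·(-19 − 84 + 96) = -7/2.
[PBC] = ½·((5/2)·(-11−8) + (-12)·(8−(13/5)) + 8·(13/5−(-11))) = ½·(-95/2 − 324/5 + 544/5) = -7/4, so the A-coordinate is (-7/4)/(-7/2) = 1/2.
[APC] = ½·(1·(13/5−8) + (5/2)·(8−1) + 8·(1−(13/5))) = ½·(-27/5 + 35/2 − 64/5) = -7/20, so the B-coordinate is 1/10.
[ABP] = ½·(1·(-11−(13/5)) + (-12)·(13/5−1) + (5/2)·(1−(-11))) = ½·(-68/5 − 96/5 + 30) = -7/5, so the C-coordinate is 2/5.

(1/2, 1/10, 2/5)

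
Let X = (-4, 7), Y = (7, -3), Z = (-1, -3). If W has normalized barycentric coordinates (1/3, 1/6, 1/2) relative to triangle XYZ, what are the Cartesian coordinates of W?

(-2/3, 1/3)

W = (1/3)·X + (1/6)·Y + (1/2)·Z.
x-coordinate: (1/3)·(-4) + (1/6)·7 + (1/2)·(-1) = -2/3.
y-coordinate: (1/3)·7 + (1/6)·(-3) + (1/2)·(-3) = 1/3.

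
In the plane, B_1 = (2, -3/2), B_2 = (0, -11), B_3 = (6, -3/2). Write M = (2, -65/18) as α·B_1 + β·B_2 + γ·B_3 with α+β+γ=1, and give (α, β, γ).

Signed area of the reference triangle: [B_1B_2B_3] = ½·(2·(-11−(-3/2)) + 0·(-3/2−(-3/2)) + 6·(-3/2−(-11))) = ½·(-19 + 0 + 57) = 19.
[MB_2B_3] = ½·(2·(-11−(-3/2)) + 0·(-3/2−(-65/18)) + 6·(-65/18−(-11))) = ½·(-19 + 0 + 133/3) = 38/3, so the B_1-coordinate is (38/3)/19 = 2/3.
[B_1MB_3] = ½·(2·(-65/18−(-3/2)) + 2·(-3/2−(-3/2)) + 6·(-3/2−(-65/18))) = ½·(-38/9 + 0 + 38/3) = 38/9, so the B_2-coordinate is 2/9.
[B_1B_2M] = ½·(2·(-11−(-65/18)) + 0·(-65/18−(-3/2)) + 2·(-3/2−(-11))) = ½·(-133/9 + 0 + 19) = 19/9, so the B_3-coordinate is 1/9.

(2/3, 2/9, 1/9)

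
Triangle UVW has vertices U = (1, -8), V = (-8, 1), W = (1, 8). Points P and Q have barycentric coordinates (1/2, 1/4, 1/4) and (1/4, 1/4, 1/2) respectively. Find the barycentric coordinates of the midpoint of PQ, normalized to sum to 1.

Since both coordinate triples sum to 1, the midpoint's barycentrics are the componentwise average.
(1/2+1/4)/2 = 3/8; similarly 1/4 and 3/8.

(3/8, 1/4, 3/8)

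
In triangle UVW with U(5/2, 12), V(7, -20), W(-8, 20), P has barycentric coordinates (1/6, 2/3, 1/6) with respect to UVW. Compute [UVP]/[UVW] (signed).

1/6

The signed ratio [UVP]/[UVW] equals the barycentric coordinate of P at vertex W, which is 1/6.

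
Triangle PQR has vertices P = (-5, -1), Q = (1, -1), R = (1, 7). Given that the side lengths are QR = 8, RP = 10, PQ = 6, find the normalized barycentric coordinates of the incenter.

The incenter has barycentric coordinates proportional to the opposite side lengths: (8 : 10 : 6).
Normalizing by 8+10+6 = 24 gives (1/3, 5/12, 1/4).

(1/3, 5/12, 1/4)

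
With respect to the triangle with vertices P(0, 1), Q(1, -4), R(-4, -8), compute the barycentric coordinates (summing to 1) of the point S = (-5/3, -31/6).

(1/6, 1/3, 1/2)

Signed area of the reference triangle: [PQR] = ½·(0·(-4−(-8)) + 1·(-8−1) + (-4)·(1−(-4))) = ½·(0 − 9 − 20) = -29/2.
[SQR] = ½·((-5/3)·(-4−(-8)) + 1·(-8−(-31/6)) + (-4)·(-31/6−(-4))) = ½·(-20/3 − 17/6 + 14/3) = -29/12, so the P-coordinate is (-29/12)/(-29/2) = 1/6.
[PSR] = ½·(0·(-31/6−(-8)) + (-5/3)·(-8−1) + (-4)·(1−(-31/6))) = ½·(0 + 15 − 74/3) = -29/6, so the Q-coordinate is 1/3.
[PQS] = ½·(0·(-4−(-31/6)) + 1·(-31/6−1) + (-5/3)·(1−(-4))) = ½·(0 − 37/6 − 25/3) = -29/4, so the R-coordinate is 1/2.
Check: 1/6 + 1/3 + 1/2 = 1.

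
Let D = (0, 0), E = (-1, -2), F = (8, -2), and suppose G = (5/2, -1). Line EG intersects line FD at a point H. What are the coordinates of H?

Barycentric coordinates of G with respect to DEF: (1/2, 1/6, 1/3).
On side FD the E-coordinate is zero; dropping G's E-weight 1/6 and renormalizing the remaining 1/3 : 1/2 gives weights 2/5, 3/5 on F, D.
H = (2/5)·(8, -2) + (3/5)·(0, 0) = (16/5, -4/5).

(16/5, -4/5)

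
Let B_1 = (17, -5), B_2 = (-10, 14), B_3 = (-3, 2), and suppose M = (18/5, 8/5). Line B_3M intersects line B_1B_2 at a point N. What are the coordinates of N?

Barycentric coordinates of M with respect to B_1B_2B_3: (2/5, 1/5, 2/5).
On side B_1B_2 the B_3-coordinate is zero; dropping M's B_3-weight 2/5 and renormalizing the remaining 2/5 : 1/5 gives weights 2/3, 1/3 on B_1, B_2.
N = (2/3)·(17, -5) + (1/3)·(-10, 14) = (8, 4/3).

(8, 4/3)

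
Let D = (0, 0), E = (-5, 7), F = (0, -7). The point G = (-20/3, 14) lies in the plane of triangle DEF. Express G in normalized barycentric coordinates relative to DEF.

(1/3, 4/3, -2/3)

Signed area of the reference triangle: [DEF] = ½·(0·(7−(-7)) + (-5)·(-7−0) + 0·(0−7)) = ½·(0 + 35 + 0) = 35/2.
[GEF] = ½·((-20/3)·(7−(-7)) + (-5)·(-7−14) + 0·(14−7)) = ½·(-280/3 + 105 + 0) = 35/6, so the D-coordinate is (35/6)/(35/2) = 1/3.
[DGF] = ½·(0·(14−(-7)) + (-20/3)·(-7−0) + 0·(0−14)) = ½·(0 + 140/3 + 0) = 70/3, so the E-coordinate is 4/3.
[DEG] = ½·(0·(7−14) + (-5)·(14−0) + (-20/3)·(0−7)) = ½·(0 − 70 + 140/3) = -35/3, so the F-coordinate is -2/3.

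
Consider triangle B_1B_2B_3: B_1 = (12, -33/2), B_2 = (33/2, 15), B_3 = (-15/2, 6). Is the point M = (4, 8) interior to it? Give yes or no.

Barycentric coordinates of M: (37/477, 397/954, 161/318).
The three coordinates are positive, positive, positive; a point is interior exactly when all three are positive.

yes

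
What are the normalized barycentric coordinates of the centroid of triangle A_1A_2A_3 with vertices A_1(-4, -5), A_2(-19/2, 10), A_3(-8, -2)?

(1/3, 1/3, 1/3)

The centroid is the average of the vertices, so each weight is 1/3.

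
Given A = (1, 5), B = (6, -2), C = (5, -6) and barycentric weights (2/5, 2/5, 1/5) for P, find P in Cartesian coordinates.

(19/5, 0)

P = (2/5)·A + (2/5)·B + (1/5)·C.
x-coordinate: (2/5)·1 + (2/5)·6 + (1/5)·5 = 19/5.
y-coordinate: (2/5)·5 + (2/5)·(-2) + (1/5)·(-6) = 0.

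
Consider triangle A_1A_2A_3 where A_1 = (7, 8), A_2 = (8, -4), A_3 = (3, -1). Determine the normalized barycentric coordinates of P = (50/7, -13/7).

(1/7, 5/7, 1/7)

Signed area of the reference triangle: [A_1A_2A_3] = ½·(7·(-4−(-1)) + 8·(-1−8) + 3·(8−(-4))) = ½·(-21 − 72 + 36) = -57/2.
[PA_2A_3] = ½·((50/7)·(-4−(-1)) + 8·(-1−(-13/7)) + 3·(-13/7−(-4))) = ½·(-150/7 + 48/7 + 45/7) = -57/14, so the A_1-coordinate is (-57/14)/(-57/2) = 1/7.
[A_1PA_3] = ½·(7·(-13/7−(-1)) + (50/7)·(-1−8) + 3·(8−(-13/7))) = ½·(-6 − 450/7 + 207/7) = -285/14, so the A_2-coordinate is 5/7.
[A_1A_2P] = ½·(7·(-4−(-13/7)) + 8·(-13/7−8) + (50/7)·(8−(-4))) = ½·(-15 − 552/7 + 600/7) = -57/14, so the A_3-coordinate is 1/7.
Check: 1/7 + 5/7 + 1/7 = 1.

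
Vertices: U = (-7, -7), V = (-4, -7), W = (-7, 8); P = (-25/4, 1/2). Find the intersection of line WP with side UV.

(-11/2, -7)

Barycentric coordinates of P with respect to UVW: (1/4, 1/4, 1/2).
On side UV the W-coordinate is zero; dropping P's W-weight 1/2 and renormalizing the remaining 1/4 : 1/4 gives weights 1/2, 1/2 on U, V.
Q = (1/2)·(-7, -7) + (1/2)·(-4, -7) = (-11/2, -7).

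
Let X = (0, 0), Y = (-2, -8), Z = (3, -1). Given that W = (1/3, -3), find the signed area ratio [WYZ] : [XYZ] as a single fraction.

1/3

[XYZ] = ½·(0·(-8−(-1)) + (-2)·(-1−0) + 3·(0−(-8))) = ½·(0 + 2 + 24) = 13.
[WYZ] = ½·((1/3)·(-8−(-1)) + (-2)·(-1−(-3)) + 3·(-3−(-8))) = ½·(-7/3 − 4 + 15) = 13/3, so the ratio is (13/3)/13 = 1/3.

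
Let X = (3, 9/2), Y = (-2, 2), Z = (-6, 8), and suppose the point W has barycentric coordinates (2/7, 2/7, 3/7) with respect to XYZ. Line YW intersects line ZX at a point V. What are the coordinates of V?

(-12/5, 33/5)

Line YW meets ZX where the Y-coordinate vanishes; zeroing W's Y-weight and renormalizing leaves Z, X-weights 3/7 : 2/7 → (3/5, 2/5).
So V = (3/5)·Z + (2/5)·X = (-12/5, 33/5).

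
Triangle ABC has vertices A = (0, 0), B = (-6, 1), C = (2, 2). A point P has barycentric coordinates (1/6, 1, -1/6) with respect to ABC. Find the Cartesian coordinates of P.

(-19/3, 2/3)

P = (1/6)·A + 1·B + (-1/6)·C.
x-coordinate: (1/6)·0 + 1·(-6) + (-1/6)·2 = -19/3.
y-coordinate: (1/6)·0 + 1·1 + (-1/6)·2 = 2/3.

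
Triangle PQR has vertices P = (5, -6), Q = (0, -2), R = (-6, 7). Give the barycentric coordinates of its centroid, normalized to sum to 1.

(1/3, 1/3, 1/3)

The centroid is the average of the vertices, so each weight is 1/3.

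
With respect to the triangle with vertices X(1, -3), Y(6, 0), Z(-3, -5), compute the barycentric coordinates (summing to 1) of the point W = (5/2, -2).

Signed area of the reference triangle: [XYZ] = ½·(1·(0−(-5)) + 6·(-5−(-3)) + (-3)·(-3−0)) = ½·(5 − 12 + 9) = 1.
[WYZ] = ½·((5/2)·(0−(-5)) + 6·(-5−(-2)) + (-3)·(-2−0)) = ½·(25/2 − 18 + 6) = 1/4, so the X-coordinate is (1/4)/1 = 1/4.
[XWZ] = ½·(1·(-2−(-5)) + (5/2)·(-5−(-3)) + (-3)·(-3−(-2))) = ½·(3 − 5 + 3) = 1/2, so the Y-coordinate is 1/2.
[XYW] = ½·(1·(0−(-2)) + 6·(-2−(-3)) + (5/2)·(-3−0)) = ½·(2 + 6 − 15/2) = 1/4, so the Z-coordinate is 1/4.

(1/4, 1/2, 1/4)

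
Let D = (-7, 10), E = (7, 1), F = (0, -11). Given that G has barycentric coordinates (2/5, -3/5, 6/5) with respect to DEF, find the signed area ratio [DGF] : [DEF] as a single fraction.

The signed ratio [DGF]/[DEF] equals the barycentric coordinate of G at vertex E, which is -3/5.

-3/5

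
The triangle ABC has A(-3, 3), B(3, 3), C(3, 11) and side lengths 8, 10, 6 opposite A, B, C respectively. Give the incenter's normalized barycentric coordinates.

The incenter has barycentric coordinates proportional to the opposite side lengths: (8 : 10 : 6).
Normalizing by 8+10+6 = 24 gives (1/3, 5/12, 1/4).

(1/3, 5/12, 1/4)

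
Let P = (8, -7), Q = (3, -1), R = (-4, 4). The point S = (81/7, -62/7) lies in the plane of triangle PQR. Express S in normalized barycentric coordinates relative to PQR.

(5/7, 1, -5/7)

Signed area of the reference triangle: [PQR] = ½·(8·(-1−4) + 3·(4−(-7)) + (-4)·(-7−(-1))) = ½·(-40 + 33 + 24) = 17/2.
[SQR] = ½·((81/7)·(-1−4) + 3·(4−(-62/7)) + (-4)·(-62/7−(-1))) = ½·(-405/7 + 270/7 + 220/7) = 85/14, so the P-coordinate is (85/14)/(17/2) = 5/7.
[PSR] = ½·(8·(-62/7−4) + (81/7)·(4−(-7)) + (-4)·(-7−(-62/7))) = ½·(-720/7 + 891/7 − 52/7) = 17/2, so the Q-coordinate is 1.
[PQS] = ½·(8·(-1−(-62/7)) + 3·(-62/7−(-7)) + (81/7)·(-7−(-1))) = ½·(440/7 − 39/7 − 486/7) = -85/14, so the R-coordinate is -5/7.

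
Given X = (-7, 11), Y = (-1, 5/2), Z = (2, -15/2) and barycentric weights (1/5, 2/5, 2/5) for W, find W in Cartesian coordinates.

W = (1/5)·X + (2/5)·Y + (2/5)·Z.
x-coordinate: (1/5)·(-7) + (2/5)·(-1) + (2/5)·2 = -1.
y-coordinate: (1/5)·11 + (2/5)·(5/2) + (2/5)·(-15/2) = 1/5.

(-1, 1/5)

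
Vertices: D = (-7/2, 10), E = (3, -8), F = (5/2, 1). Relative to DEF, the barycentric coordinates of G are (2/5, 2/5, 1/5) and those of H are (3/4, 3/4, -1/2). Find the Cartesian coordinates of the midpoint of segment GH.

Barycentric coordinates of the midpoint are the average: (23/40, 23/40, -3/20).
Converting: (23/40)·D + (23/40)·E + (-3/20)·F = (-53/80, 1).

(-53/80, 1)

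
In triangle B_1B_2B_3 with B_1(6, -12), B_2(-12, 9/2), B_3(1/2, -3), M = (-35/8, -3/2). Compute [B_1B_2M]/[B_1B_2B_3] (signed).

[B_1B_2B_3] = ½·(6·(9/2−(-3)) + (-12)·(-3−(-12)) + (1/2)·(-12−(9/2))) = ½·(45 − 108 − 33/4) = -285/8.
[B_1B_2M] = ½·(6·(9/2−(-3/2)) + (-12)·(-3/2−(-12)) + (-35/8)·(-12−(9/2))) = ½·(36 − 126 + 1155/16) = -285/32, so the ratio is (-285/32)/(-285/8) = 1/4.

1/4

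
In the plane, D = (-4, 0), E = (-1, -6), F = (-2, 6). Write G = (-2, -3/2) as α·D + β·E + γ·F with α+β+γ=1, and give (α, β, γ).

(1/4, 1/2, 1/4)

Signed area of the reference triangle: [DEF] = ½·((-4)·(-6−6) + (-1)·(6−0) + (-2)·(0−(-6))) = ½·(48 − 6 − 12) = 15.
[GEF] = ½·((-2)·(-6−6) + (-1)·(6−(-3/2)) + (-2)·(-3/2−(-6))) = ½·(24 − 15/2 − 9) = 15/4, so the D-coordinate is (15/4)/15 = 1/4.
[DGF] = ½·((-4)·(-3/2−6) + (-2)·(6−0) + (-2)·(0−(-3/2))) = ½·(30 − 12 − 3) = 15/2, so the E-coordinate is 1/2.
[DEG] = ½·((-4)·(-6−(-3/2)) + (-1)·(-3/2−0) + (-2)·(0−(-6))) = ½·(18 + 3/2 − 12) = 15/4, so the F-coordinate is 1/4.
Check: 1/4 + 1/2 + 1/4 = 1.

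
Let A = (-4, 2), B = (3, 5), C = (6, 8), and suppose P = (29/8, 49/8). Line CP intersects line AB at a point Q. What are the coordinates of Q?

Barycentric coordinates of P with respect to ABC: (1/8, 3/8, 1/2).
On side AB the C-coordinate is zero; dropping P's C-weight 1/2 and renormalizing the remaining 1/8 : 3/8 gives weights 1/4, 3/4 on A, B.
Q = (1/4)·(-4, 2) + (3/4)·(3, 5) = (5/4, 17/4).

(5/4, 17/4)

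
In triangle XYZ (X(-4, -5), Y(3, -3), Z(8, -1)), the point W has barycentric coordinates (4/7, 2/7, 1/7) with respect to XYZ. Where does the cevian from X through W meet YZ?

(14/3, -7/3)

Line XW meets YZ where the X-coordinate vanishes; zeroing W's X-weight and renormalizing leaves Y, Z-weights 2/7 : 1/7 → (2/3, 1/3).
So V = (2/3)·Y + (1/3)·Z = (14/3, -7/3).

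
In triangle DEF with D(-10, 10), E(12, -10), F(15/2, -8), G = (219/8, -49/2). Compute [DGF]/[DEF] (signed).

3/2

[DEF] = ½·((-10)·(-10−(-8)) + 12·(-8−10) + (15/2)·(10−(-10))) = ½·(20 − 216 + 150) = -23.
[DGF] = ½·((-10)·(-49/2−(-8)) + (219/8)·(-8−10) + (15/2)·(10−(-49/2))) = ½·(165 − 1971/4 + 1035/4) = -69/2, so the ratio is (-69/2)/(-23) = 3/2.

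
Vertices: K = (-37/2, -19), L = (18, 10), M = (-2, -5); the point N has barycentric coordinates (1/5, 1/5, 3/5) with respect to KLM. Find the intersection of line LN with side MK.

Line LN meets MK where the L-coordinate vanishes; zeroing N's L-weight and renormalizing leaves M, K-weights 3/5 : 1/5 → (3/4, 1/4).
So J = (3/4)·M + (1/4)·K = (-49/8, -17/2).

(-49/8, -17/2)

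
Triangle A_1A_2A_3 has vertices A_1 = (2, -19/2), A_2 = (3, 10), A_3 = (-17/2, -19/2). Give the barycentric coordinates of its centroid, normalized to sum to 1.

The centroid is the average of the vertices, so each weight is 1/3.

(1/3, 1/3, 1/3)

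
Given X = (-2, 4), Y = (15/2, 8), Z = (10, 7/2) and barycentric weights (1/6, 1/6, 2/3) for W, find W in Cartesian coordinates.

(91/12, 13/3)

W = (1/6)·X + (1/6)·Y + (2/3)·Z.
x-coordinate: (1/6)·(-2) + (1/6)·(15/2) + (2/3)·10 = 91/12.
y-coordinate: (1/6)·4 + (1/6)·8 + (2/3)·(7/2) = 13/3.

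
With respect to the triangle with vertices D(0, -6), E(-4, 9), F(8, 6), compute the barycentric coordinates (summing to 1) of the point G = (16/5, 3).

Signed area of the reference triangle: [DEF] = ½·(0·(9−6) + (-4)·(6−(-6)) + 8·(-6−9)) = ½·(0 − 48 − 120) = -84.
[GEF] = ½·((16/5)·(9−6) + (-4)·(6−3) + 8·(3−9)) = ½·(48/5 − 12 − 48) = -126/5, so the D-coordinate is (-126/5)/(-84) = 3/10.
[DGF] = ½·(0·(3−6) + (16/5)·(6−(-6)) + 8·(-6−3)) = ½·(0 + 192/5 − 72) = -84/5, so the E-coordinate is 1/5.
[DEG] = ½·(0·(9−3) + (-4)·(3−(-6)) + (16/5)·(-6−9)) = ½·(0 − 36 − 48) = -42, so the F-coordinate is 1/2.
Check: 3/10 + 1/5 + 1/2 = 1.

(3/10, 1/5, 1/2)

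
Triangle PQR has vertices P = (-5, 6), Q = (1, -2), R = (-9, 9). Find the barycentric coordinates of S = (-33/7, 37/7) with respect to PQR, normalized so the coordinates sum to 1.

Signed area of the reference triangle: [PQR] = ½·((-5)·(-2−9) + 1·(9−6) + (-9)·(6−(-2))) = ½·(55 + 3 − 72) = -7.
[SQR] = ½·((-33/7)·(-2−9) + 1·(9−(37/7)) + (-9)·(37/7−(-2))) = ½·(363/7 + 26/7 − 459/7) = -5, so the P-coordinate is (-5)/(-7) = 5/7.
[PSR] = ½·((-5)·(37/7−9) + (-33/7)·(9−6) + (-9)·(6−(37/7))) = ½·(130/7 − 99/7 − 45/7) = -1, so the Q-coordinate is 1/7.
[PQS] = ½·((-5)·(-2−(37/7)) + 1·(37/7−6) + (-33/7)·(6−(-2))) = ½·(255/7 − 5/7 − 264/7) = -1, so the R-coordinate is 1/7.

(5/7, 1/7, 1/7)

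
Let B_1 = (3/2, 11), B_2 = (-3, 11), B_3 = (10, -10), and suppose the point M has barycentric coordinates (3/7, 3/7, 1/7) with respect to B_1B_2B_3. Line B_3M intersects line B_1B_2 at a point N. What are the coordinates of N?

Line B_3M meets B_1B_2 where the B_3-coordinate vanishes; zeroing M's B_3-weight and renormalizing leaves B_1, B_2-weights 3/7 : 3/7 → (1/2, 1/2).
So N = (1/2)·B_1 + (1/2)·B_2 = (-3/4, 11).

(-3/4, 11)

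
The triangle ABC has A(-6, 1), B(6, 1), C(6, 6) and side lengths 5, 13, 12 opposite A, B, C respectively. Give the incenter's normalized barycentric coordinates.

(1/6, 13/30, 2/5)

The incenter has barycentric coordinates proportional to the opposite side lengths: (5 : 13 : 12).
Normalizing by 5+13+12 = 30 gives (1/6, 13/30, 2/5).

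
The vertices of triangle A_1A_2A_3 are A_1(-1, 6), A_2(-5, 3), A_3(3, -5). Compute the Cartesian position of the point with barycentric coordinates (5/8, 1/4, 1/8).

(-3/2, 31/8)

P = (5/8)·A_1 + (1/4)·A_2 + (1/8)·A_3.
x-coordinate: (5/8)·(-1) + (1/4)·(-5) + (1/8)·3 = -3/2.
y-coordinate: (5/8)·6 + (1/4)·3 + (1/8)·(-5) = 31/8.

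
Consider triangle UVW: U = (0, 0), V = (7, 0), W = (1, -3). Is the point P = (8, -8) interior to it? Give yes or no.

no

Barycentric coordinates of P: (-17/7, 16/21, 8/3).
The three coordinates are negative, positive, positive; a point is interior exactly when all three are positive.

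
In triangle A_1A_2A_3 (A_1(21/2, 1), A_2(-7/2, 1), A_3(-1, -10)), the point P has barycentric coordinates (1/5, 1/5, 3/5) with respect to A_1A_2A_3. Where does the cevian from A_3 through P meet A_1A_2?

Line A_3P meets A_1A_2 where the A_3-coordinate vanishes; zeroing P's A_3-weight and renormalizing leaves A_1, A_2-weights 1/5 : 1/5 → (1/2, 1/2).
So Q = (1/2)·A_1 + (1/2)·A_2 = (7/2, 1).

(7/2, 1)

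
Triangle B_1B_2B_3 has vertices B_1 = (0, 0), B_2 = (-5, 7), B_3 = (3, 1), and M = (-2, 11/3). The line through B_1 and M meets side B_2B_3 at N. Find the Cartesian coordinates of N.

(-3, 11/2)

Barycentric coordinates of M with respect to B_1B_2B_3: (1/3, 1/2, 1/6).
On side B_2B_3 the B_1-coordinate is zero; dropping M's B_1-weight 1/3 and renormalizing the remaining 1/2 : 1/6 gives weights 3/4, 1/4 on B_2, B_3.
N = (3/4)·(-5, 7) + (1/4)·(3, 1) = (-3, 11/2).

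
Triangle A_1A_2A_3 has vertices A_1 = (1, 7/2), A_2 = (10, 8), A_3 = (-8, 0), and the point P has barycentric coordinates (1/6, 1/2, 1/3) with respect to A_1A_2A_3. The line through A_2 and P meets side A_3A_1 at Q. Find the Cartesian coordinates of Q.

Line A_2P meets A_3A_1 where the A_2-coordinate vanishes; zeroing P's A_2-weight and renormalizing leaves A_3, A_1-weights 1/3 : 1/6 → (2/3, 1/3).
So Q = (2/3)·A_3 + (1/3)·A_1 = (-5, 7/6).

(-5, 7/6)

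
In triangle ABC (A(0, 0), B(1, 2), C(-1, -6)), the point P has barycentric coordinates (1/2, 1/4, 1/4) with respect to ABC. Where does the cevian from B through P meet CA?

(-1/3, -2)

Line BP meets CA where the B-coordinate vanishes; zeroing P's B-weight and renormalizing leaves C, A-weights 1/4 : 1/2 → (1/3, 2/3).
So Q = (1/3)·C + (2/3)·A = (-1/3, -2).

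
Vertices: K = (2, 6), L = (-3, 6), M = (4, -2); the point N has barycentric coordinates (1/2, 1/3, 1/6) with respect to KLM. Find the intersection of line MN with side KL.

Line MN meets KL where the M-coordinate vanishes; zeroing N's M-weight and renormalizing leaves K, L-weights 1/2 : 1/3 → (3/5, 2/5).
So J = (3/5)·K + (2/5)·L = (0, 6).

(0, 6)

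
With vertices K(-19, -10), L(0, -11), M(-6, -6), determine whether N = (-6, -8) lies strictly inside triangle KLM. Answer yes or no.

Barycentric coordinates of N: (12/89, 26/89, 51/89).
The three coordinates are positive, positive, positive; a point is interior exactly when all three are positive.

yes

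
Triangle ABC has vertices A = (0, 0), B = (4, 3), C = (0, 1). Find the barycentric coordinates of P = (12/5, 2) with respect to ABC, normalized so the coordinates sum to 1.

(1/5, 3/5, 1/5)

Signed area of the reference triangle: [ABC] = ½·(0·(3−1) + 4·(1−0) + 0·(0−3)) = ½·(0 + 4 + 0) = 2.
[PBC] = ½·((12/5)·(3−1) + 4·(1−2) + 0·(2−3)) = ½·(24/5 − 4 + 0) = 2/5, so the A-coordinate is (2/5)/2 = 1/5.
[APC] = ½·(0·(2−1) + (12/5)·(1−0) + 0·(0−2)) = ½·(0 + 12/5 + 0) = 6/5, so the B-coordinate is 3/5.
[ABP] = ½·(0·(3−2) + 4·(2−0) + (12/5)·(0−3)) = ½·(0 + 8 − 36/5) = 2/5, so the C-coordinate is 1/5.
Check: 1/5 + 3/5 + 1/5 = 1.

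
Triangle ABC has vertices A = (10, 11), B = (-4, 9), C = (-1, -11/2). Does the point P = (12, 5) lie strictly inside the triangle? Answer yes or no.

no

Barycentric coordinates of P: (20/19, -9/19, 8/19).
The three coordinates are positive, negative, positive; a point is interior exactly when all three are positive.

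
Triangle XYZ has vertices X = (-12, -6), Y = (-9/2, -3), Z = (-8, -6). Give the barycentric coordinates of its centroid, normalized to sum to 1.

The centroid is the average of the vertices, so each weight is 1/3.

(1/3, 1/3, 1/3)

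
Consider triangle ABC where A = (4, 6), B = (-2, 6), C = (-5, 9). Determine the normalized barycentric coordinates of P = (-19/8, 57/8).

(1/8, 1/2, 3/8)

Signed area of the reference triangle: [ABC] = ½·(4·(6−9) + (-2)·(9−6) + (-5)·(6−6)) = ½·(-12 − 6 + 0) = -9.
[PBC] = ½·((-19/8)·(6−9) + (-2)·(9−(57/8)) + (-5)·(57/8−6)) = ½·(57/8 − 15/4 − 45/8) = -9/8, so the A-coordinate is (-9/8)/(-9) = 1/8.
[APC] = ½·(4·(57/8−9) + (-19/8)·(9−6) + (-5)·(6−(57/8))) = ½·(-15/2 − 57/8 + 45/8) = -9/2, so the B-coordinate is 1/2.
[ABP] = ½·(4·(6−(57/8)) + (-2)·(57/8−6) + (-19/8)·(6−6)) = ½·(-9/2 − 9/4 + 0) = -27/8, so the C-coordinate is 3/8.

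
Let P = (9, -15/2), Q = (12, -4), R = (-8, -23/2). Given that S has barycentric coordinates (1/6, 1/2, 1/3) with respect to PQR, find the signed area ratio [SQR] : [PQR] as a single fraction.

1/6

The signed ratio [SQR]/[PQR] equals the barycentric coordinate of S at vertex P, which is 1/6.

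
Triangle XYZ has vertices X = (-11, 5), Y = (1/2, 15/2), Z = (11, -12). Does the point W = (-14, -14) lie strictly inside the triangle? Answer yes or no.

Barycentric coordinates of W: (339/167, -938/501, 422/501).
The three coordinates are positive, negative, positive; a point is interior exactly when all three are positive.

no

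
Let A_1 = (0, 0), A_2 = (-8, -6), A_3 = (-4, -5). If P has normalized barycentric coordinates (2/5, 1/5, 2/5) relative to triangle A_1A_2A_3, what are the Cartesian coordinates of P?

(-16/5, -16/5)

P = (2/5)·A_1 + (1/5)·A_2 + (2/5)·A_3.
x-coordinate: (2/5)·0 + (1/5)·(-8) + (2/5)·(-4) = -16/5.
y-coordinate: (2/5)·0 + (1/5)·(-6) + (2/5)·(-5) = -16/5.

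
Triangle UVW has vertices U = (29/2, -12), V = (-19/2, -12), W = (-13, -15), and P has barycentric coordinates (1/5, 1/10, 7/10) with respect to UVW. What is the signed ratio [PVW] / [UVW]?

The signed ratio [PVW]/[UVW] equals the barycentric coordinate of P at vertex U, which is 1/5.

1/5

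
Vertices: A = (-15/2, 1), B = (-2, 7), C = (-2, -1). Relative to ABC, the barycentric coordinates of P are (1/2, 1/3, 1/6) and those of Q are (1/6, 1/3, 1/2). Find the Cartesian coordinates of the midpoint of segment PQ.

(-23/6, 7/3)

Barycentric coordinates of the midpoint are the average: (1/3, 1/3, 1/3).
Converting: (1/3)·A + (1/3)·B + (1/3)·C = (-23/6, 7/3).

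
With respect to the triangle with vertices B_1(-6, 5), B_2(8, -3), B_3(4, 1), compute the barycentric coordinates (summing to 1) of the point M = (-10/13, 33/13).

(7/13, 2/13, 4/13)

Signed area of the reference triangle: [B_1B_2B_3] = ½·((-6)·(-3−1) + 8·(1−5) + 4·(5−(-3))) = ½·(24 − 32 + 32) = 12.
[MB_2B_3] = ½·((-10/13)·(-3−1) + 8·(1−(33/13)) + 4·(33/13−(-3))) = ½·(40/13 − 160/13 + 288/13) = 84/13, so the B_1-coordinate is (84/13)/12 = 7/13.
[B_1MB_3] = ½·((-6)·(33/13−1) + (-10/13)·(1−5) + 4·(5−(33/13))) = ½·(-120/13 + 40/13 + 128/13) = 24/13, so the B_2-coordinate is 2/13.
[B_1B_2M] = ½·((-6)·(-3−(33/13)) + 8·(33/13−5) + (-10/13)·(5−(-3))) = ½·(432/13 − 256/13 − 80/13) = 48/13, so the B_3-coordinate is 4/13.
Check: 7/13 + 2/13 + 4/13 = 1.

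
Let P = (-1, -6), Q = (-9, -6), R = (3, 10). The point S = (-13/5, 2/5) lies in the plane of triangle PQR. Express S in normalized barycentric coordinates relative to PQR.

Signed area of the reference triangle: [PQR] = ½·((-1)·(-6−10) + (-9)·(10−(-6)) + 3·(-6−(-6))) = ½·(16 − 144 + 0) = -64.
[SQR] = ½·((-13/5)·(-6−10) + (-9)·(10−(2/5)) + 3·(2/5−(-6))) = ½·(208/5 − 432/5 + 96/5) = -64/5, so the P-coordinate is (-64/5)/(-64) = 1/5.
[PSR] = ½·((-1)·(2/5−10) + (-13/5)·(10−(-6)) + 3·(-6−(2/5))) = ½·(48/5 − 208/5 − 96/5) = -128/5, so the Q-coordinate is 2/5.
[PQS] = ½·((-1)·(-6−(2/5)) + (-9)·(2/5−(-6)) + (-13/5)·(-6−(-6))) = ½·(32/5 − 288/5 + 0) = -128/5, so the R-coordinate is 2/5.
Check: 1/5 + 2/5 + 2/5 = 1.

(1/5, 2/5, 2/5)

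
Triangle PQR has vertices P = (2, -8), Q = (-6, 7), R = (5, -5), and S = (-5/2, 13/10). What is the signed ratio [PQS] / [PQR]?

[PQR] = ½·(2·(7−(-5)) + (-6)·(-5−(-8)) + 5·(-8−7)) = ½·(24 − 18 − 75) = -69/2.
[PQS] = ½·(2·(7−(13/10)) + (-6)·(13/10−(-8)) + (-5/2)·(-8−7)) = ½·(57/5 − 279/5 + 75/2) = -69/20, so the ratio is (-69/20)/(-69/2) = 1/10.

1/10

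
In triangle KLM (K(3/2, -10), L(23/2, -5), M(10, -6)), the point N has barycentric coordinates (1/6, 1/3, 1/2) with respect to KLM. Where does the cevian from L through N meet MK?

Line LN meets MK where the L-coordinate vanishes; zeroing N's L-weight and renormalizing leaves M, K-weights 1/2 : 1/6 → (3/4, 1/4).
So J = (3/4)·M + (1/4)·K = (63/8, -7).

(63/8, -7)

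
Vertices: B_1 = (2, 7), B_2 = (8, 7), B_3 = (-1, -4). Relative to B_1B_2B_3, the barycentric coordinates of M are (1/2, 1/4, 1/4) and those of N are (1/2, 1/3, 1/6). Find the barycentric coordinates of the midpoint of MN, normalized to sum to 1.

Since both coordinate triples sum to 1, the midpoint's barycentrics are the componentwise average.
(1/2+1/2)/2 = 1/2; similarly 7/24 and 5/24.

(1/2, 7/24, 5/24)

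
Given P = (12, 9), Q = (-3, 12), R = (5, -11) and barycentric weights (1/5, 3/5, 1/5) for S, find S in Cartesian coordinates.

(8/5, 34/5)

S = (1/5)·P + (3/5)·Q + (1/5)·R.
x-coordinate: (1/5)·12 + (3/5)·(-3) + (1/5)·5 = 8/5.
y-coordinate: (1/5)·9 + (3/5)·12 + (1/5)·(-11) = 34/5.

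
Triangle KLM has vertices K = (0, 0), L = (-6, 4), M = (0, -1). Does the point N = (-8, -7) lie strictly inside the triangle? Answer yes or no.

no

Barycentric coordinates of N: (-38/3, 4/3, 37/3).
The three coordinates are negative, positive, positive; a point is interior exactly when all three are positive.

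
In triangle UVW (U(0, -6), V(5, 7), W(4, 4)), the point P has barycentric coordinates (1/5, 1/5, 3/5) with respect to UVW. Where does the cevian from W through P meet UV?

(5/2, 1/2)

Line WP meets UV where the W-coordinate vanishes; zeroing P's W-weight and renormalizing leaves U, V-weights 1/5 : 1/5 → (1/2, 1/2).
So Q = (1/2)·U + (1/2)·V = (5/2, 1/2).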